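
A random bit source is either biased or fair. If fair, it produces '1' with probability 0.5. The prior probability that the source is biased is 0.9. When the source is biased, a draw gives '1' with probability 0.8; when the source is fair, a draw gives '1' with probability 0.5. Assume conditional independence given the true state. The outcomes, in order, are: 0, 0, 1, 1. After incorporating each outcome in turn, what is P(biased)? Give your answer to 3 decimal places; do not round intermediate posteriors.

After '0': P(biased) = 0.2·0.9000 / (0.2·0.9000 + 0.5·0.1000) ≈ 0.7826
After '0': P(biased) = 0.2·0.7826 / (0.2·0.7826 + 0.5·0.2174) ≈ 0.5902
After '1': P(biased) = 0.8·0.5902 / (0.8·0.5902 + 0.5·0.4098) ≈ 0.6973
After '1': P(biased) = 0.8·0.6973 / (0.8·0.6973 + 0.5·0.3027) ≈ 0.7866

0.787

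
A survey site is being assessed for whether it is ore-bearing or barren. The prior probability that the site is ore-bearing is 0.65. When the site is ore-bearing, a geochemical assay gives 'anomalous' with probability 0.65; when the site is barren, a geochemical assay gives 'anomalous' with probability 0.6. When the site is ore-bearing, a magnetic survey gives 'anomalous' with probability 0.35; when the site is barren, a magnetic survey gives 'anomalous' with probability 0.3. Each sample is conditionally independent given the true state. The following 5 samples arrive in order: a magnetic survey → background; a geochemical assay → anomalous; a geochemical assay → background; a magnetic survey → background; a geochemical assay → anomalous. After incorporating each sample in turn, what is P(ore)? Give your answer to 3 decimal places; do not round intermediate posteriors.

0.622

After a magnetic survey='background': P(ore) = 0.65·0.6500 / (0.65·0.6500 + 0.7·0.3500) ≈ 0.6330
After a geochemical assay='anomalous': P(ore) = 0.65·0.6330 / (0.65·0.6330 + 0.6·0.3670) ≈ 0.6513
After a geochemical assay='background': P(ore) = 0.35·0.6513 / (0.35·0.6513 + 0.4·0.3487) ≈ 0.6204
After a magnetic survey='background': P(ore) = 0.65·0.6204 / (0.65·0.6204 + 0.7·0.3796) ≈ 0.6028
After a geochemical assay='anomalous': P(ore) = 0.65·0.6028 / (0.65·0.6028 + 0.6·0.3972) ≈ 0.6218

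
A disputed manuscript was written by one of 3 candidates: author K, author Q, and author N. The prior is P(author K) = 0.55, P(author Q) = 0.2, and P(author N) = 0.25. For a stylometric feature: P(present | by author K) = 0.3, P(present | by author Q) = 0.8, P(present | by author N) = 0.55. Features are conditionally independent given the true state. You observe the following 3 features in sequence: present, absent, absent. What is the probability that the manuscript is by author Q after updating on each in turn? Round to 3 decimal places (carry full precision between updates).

0.056

Apply Bayes' rule sequentially, carrying P(author Q) forward.
After 'present': normaliser = 0.3·0.5500 + 0.8·0.2000 + 0.55·0.2500; P(author K) ≈ 0.3568, P(author Q) ≈ 0.3459, P(author N) ≈ 0.2973
After 'absent': normaliser = 0.7·0.3568 + 0.2·0.3459 + 0.45·0.2973; P(author K) ≈ 0.5516, P(author Q) ≈ 0.1528, P(author N) ≈ 0.2955
After 'absent': normaliser = 0.7·0.5516 + 0.2·0.1528 + 0.45·0.2955; P(author K) ≈ 0.7025, P(author Q) ≈ 0.0556, P(author N) ≈ 0.2419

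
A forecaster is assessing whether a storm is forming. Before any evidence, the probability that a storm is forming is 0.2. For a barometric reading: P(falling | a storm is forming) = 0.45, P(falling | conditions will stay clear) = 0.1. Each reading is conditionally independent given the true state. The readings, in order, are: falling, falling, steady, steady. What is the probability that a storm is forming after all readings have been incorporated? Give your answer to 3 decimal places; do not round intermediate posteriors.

After 'falling': P(storm) = 0.45·0.2000 / (0.45·0.2000 + 0.1·0.8000) ≈ 0.5294
After 'falling': P(storm) = 0.45·0.5294 / (0.45·0.5294 + 0.1·0.4706) ≈ 0.8351
After 'steady': P(storm) = 0.55·0.8351 / (0.55·0.8351 + 0.9·0.1649) ≈ 0.7557
After 'steady': P(storm) = 0.55·0.7557 / (0.55·0.7557 + 0.9·0.2443) ≈ 0.6541

0.654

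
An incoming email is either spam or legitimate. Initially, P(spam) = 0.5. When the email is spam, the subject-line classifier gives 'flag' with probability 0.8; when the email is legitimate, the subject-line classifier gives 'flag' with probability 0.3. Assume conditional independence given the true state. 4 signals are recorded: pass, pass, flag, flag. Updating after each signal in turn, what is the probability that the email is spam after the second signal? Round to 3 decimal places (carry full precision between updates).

0.075

After 'pass': P(spam) = 0.2·0.5000 / (0.2·0.5000 + 0.7·0.5000) ≈ 0.2222
After 'pass': P(spam) = 0.2·0.2222 / (0.2·0.2222 + 0.7·0.7778) ≈ 0.0755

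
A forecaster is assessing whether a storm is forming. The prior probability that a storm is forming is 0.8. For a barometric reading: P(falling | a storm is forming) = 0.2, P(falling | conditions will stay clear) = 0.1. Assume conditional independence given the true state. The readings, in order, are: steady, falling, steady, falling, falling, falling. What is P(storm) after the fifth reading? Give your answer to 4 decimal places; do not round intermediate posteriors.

Apply Bayes' rule sequentially, carrying P(storm) forward.
After 'steady': P(storm) = 0.8·0.8000 / (0.8·0.8000 + 0.9·0.2000) ≈ 0.7805
After 'falling': P(storm) = 0.2·0.7805 / (0.2·0.7805 + 0.1·0.2195) ≈ 0.8767
After 'steady': P(storm) = 0.8·0.8767 / (0.8·0.8767 + 0.9·0.1233) ≈ 0.8634
After 'falling': P(storm) = 0.2·0.8634 / (0.2·0.8634 + 0.1·0.1366) ≈ 0.9267
After 'falling': P(storm) = 0.2·0.9267 / (0.2·0.9267 + 0.1·0.0733) ≈ 0.9620

0.9620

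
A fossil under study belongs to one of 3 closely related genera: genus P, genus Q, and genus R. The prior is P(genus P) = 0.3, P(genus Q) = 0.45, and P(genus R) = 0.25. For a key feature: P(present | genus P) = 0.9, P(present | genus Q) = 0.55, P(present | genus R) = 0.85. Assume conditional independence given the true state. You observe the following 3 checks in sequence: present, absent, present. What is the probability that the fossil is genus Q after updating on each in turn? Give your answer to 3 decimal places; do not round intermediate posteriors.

0.544

After 'present': normaliser = 0.9·0.3000 + 0.55·0.4500 + 0.85·0.2500; P(genus P) ≈ 0.3699, P(genus Q) ≈ 0.3390, P(genus R) ≈ 0.2911
After 'absent': normaliser = 0.1·0.3699 + 0.45·0.3390 + 0.15·0.2911; P(genus P) ≈ 0.1586, P(genus Q) ≈ 0.6542, P(genus R) ≈ 0.1872
After 'present': normaliser = 0.9·0.1586 + 0.55·0.6542 + 0.85·0.1872; P(genus P) ≈ 0.2157, P(genus Q) ≈ 0.5438, P(genus R) ≈ 0.2405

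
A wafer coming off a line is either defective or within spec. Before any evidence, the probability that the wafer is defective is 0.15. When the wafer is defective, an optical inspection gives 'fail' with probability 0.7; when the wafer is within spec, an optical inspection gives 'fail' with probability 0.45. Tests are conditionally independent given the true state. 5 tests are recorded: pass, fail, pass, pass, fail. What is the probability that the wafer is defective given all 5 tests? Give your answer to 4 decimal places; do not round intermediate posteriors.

0.0648

Apply Bayes' rule sequentially, carrying P(defective) forward.
After 'pass': P(defective) = 0.3·0.1500 / (0.3·0.1500 + 0.55·0.8500) ≈ 0.0878
After 'fail': P(defective) = 0.7·0.0878 / (0.7·0.0878 + 0.45·0.9122) ≈ 0.1302
After 'pass': P(defective) = 0.3·0.1302 / (0.3·0.1302 + 0.55·0.8698) ≈ 0.0755
After 'pass': P(defective) = 0.3·0.0755 / (0.3·0.0755 + 0.55·0.9245) ≈ 0.0426
After 'fail': P(defective) = 0.7·0.0426 / (0.7·0.0426 + 0.45·0.9574) ≈ 0.0648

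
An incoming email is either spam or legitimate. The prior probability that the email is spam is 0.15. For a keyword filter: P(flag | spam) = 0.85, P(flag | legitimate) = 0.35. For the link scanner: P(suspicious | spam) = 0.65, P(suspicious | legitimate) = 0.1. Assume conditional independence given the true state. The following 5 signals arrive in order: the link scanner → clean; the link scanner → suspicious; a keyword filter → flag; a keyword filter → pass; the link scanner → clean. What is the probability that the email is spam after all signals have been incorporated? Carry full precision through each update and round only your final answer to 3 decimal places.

Apply Bayes' rule sequentially, carrying P(spam) forward.
After the link scanner='clean': P(spam) = 0.35·0.1500 / (0.35·0.1500 + 0.9·0.8500) ≈ 0.0642
After the link scanner='suspicious': P(spam) = 0.65·0.0642 / (0.65·0.0642 + 0.1·0.9358) ≈ 0.3085
After a keyword filter='flag': P(spam) = 0.85·0.3085 / (0.85·0.3085 + 0.35·0.6915) ≈ 0.5200
After a keyword filter='pass': P(spam) = 0.15·0.5200 / (0.15·0.5200 + 0.65·0.4800) ≈ 0.2000
After the link scanner='clean': P(spam) = 0.35·0.2000 / (0.35·0.2000 + 0.9·0.8000) ≈ 0.0886

0.089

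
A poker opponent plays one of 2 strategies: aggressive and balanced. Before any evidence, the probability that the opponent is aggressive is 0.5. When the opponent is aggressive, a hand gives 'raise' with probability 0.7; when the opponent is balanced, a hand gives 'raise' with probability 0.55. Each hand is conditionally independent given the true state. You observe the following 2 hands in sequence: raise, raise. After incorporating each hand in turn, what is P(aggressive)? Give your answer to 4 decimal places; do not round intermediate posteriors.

0.6183

Apply Bayes' rule sequentially, carrying P(aggressive) forward.
After 'raise': P(aggressive) = 0.7·0.5000 / (0.7·0.5000 + 0.55·0.5000) ≈ 0.5600
After 'raise': P(aggressive) = 0.7·0.5600 / (0.7·0.5600 + 0.55·0.4400) ≈ 0.6183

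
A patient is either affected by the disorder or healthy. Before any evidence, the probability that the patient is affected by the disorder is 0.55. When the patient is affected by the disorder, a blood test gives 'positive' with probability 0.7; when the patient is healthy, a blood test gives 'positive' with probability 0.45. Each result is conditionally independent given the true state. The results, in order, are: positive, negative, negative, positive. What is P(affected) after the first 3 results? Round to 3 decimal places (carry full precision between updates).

0.361

Each posterior becomes the prior for the next update.
After 'positive': P(affected) = 0.7·0.5500 / (0.7·0.5500 + 0.45·0.4500) ≈ 0.6553
After 'negative': P(affected) = 0.3·0.6553 / (0.3·0.6553 + 0.55·0.3447) ≈ 0.5091
After 'negative': P(affected) = 0.3·0.5091 / (0.3·0.5091 + 0.55·0.4909) ≈ 0.3613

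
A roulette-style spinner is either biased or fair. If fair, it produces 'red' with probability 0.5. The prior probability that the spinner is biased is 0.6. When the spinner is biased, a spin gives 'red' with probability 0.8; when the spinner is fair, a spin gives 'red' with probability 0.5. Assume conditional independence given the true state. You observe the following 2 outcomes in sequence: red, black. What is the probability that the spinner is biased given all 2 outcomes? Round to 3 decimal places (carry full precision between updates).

0.490

After 'red': P(biased) = 0.8·0.6000 / (0.8·0.6000 + 0.5·0.4000) ≈ 0.7059
After 'black': P(biased) = 0.2·0.7059 / (0.2·0.7059 + 0.5·0.2941) ≈ 0.4898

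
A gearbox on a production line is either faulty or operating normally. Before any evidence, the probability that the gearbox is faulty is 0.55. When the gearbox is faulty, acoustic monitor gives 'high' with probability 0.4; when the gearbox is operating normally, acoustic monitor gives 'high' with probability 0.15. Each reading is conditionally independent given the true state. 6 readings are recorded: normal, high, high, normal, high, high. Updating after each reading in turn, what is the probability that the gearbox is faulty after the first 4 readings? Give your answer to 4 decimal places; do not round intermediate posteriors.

0.8124

Apply Bayes' rule sequentially, carrying P(faulty) forward.
After 'normal': P(faulty) = 0.6·0.5500 / (0.6·0.5500 + 0.85·0.4500) ≈ 0.4632
After 'high': P(faulty) = 0.4·0.4632 / (0.4·0.4632 + 0.15·0.5368) ≈ 0.6970
After 'high': P(faulty) = 0.4·0.6970 / (0.4·0.6970 + 0.15·0.3030) ≈ 0.8598
After 'normal': P(faulty) = 0.6·0.8598 / (0.6·0.8598 + 0.85·0.1402) ≈ 0.8124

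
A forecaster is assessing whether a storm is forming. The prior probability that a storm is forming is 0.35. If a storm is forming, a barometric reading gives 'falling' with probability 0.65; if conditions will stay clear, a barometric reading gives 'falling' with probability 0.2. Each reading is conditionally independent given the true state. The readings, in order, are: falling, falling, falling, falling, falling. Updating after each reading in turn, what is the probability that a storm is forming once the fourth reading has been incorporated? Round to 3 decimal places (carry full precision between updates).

Apply Bayes' rule sequentially, carrying P(storm) forward.
After 'falling': P(storm) = 0.65·0.3500 / (0.65·0.3500 + 0.2·0.6500) ≈ 0.6364
After 'falling': P(storm) = 0.65·0.6364 / (0.65·0.6364 + 0.2·0.3636) ≈ 0.8505
After 'falling': P(storm) = 0.65·0.8505 / (0.65·0.8505 + 0.2·0.1495) ≈ 0.9487
After 'falling': P(storm) = 0.65·0.9487 / (0.65·0.9487 + 0.2·0.0513) ≈ 0.9836

0.984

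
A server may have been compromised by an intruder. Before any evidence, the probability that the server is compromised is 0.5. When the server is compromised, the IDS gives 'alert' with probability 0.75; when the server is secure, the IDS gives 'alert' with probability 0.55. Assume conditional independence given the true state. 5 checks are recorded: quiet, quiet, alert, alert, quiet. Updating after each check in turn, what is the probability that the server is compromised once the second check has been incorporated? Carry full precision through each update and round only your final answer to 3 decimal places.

0.236

Each posterior becomes the prior for the next update.
After 'quiet': P(compromised) = 0.25·0.5000 / (0.25·0.5000 + 0.45·0.5000) ≈ 0.3571
After 'quiet': P(compromised) = 0.25·0.3571 / (0.25·0.3571 + 0.45·0.6429) ≈ 0.2358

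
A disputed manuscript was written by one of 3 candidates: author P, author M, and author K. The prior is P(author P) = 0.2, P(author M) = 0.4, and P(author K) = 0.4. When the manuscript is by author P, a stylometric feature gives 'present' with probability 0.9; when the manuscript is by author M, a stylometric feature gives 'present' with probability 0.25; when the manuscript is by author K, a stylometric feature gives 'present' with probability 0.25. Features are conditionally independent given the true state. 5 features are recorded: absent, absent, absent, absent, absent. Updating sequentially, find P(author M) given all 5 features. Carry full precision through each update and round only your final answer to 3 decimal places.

After 'absent': normaliser = 0.1·0.2000 + 0.75·0.4000 + 0.75·0.4000; P(author P) ≈ 0.0323, P(author M) ≈ 0.4839, P(author K) ≈ 0.4839
After 'absent': normaliser = 0.1·0.0323 + 0.75·0.4839 + 0.75·0.4839; P(author P) ≈ 0.0044, P(author M) ≈ 0.4978, P(author K) ≈ 0.4978
After 'absent': normaliser = 0.1·0.0044 + 0.75·0.4978 + 0.75·0.4978; P(author P) ≈ 0.0006, P(author M) ≈ 0.4997, P(author K) ≈ 0.4997
After 'absent': normaliser = 0.1·0.0006 + 0.75·0.4997 + 0.75·0.4997; P(author P) ≈ 0.0001, P(author M) ≈ 0.5000, P(author K) ≈ 0.5000
After 'absent': normaliser = 0.1·0.0001 + 0.75·0.5000 + 0.75·0.5000; P(author P) ≈ 0.0000, P(author M) ≈ 0.5000, P(author K) ≈ 0.5000

0.500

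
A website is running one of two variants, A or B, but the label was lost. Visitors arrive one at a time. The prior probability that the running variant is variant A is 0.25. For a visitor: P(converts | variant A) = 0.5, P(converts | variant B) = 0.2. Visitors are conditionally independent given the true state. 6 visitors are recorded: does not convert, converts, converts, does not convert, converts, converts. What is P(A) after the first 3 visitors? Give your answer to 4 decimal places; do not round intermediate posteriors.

After 'does not convert': P(A) = 0.5·0.2500 / (0.5·0.2500 + 0.8·0.7500) ≈ 0.1724
After 'converts': P(A) = 0.5·0.1724 / (0.5·0.1724 + 0.2·0.8276) ≈ 0.3425
After 'converts': P(A) = 0.5·0.3425 / (0.5·0.3425 + 0.2·0.6575) ≈ 0.5656

0.5656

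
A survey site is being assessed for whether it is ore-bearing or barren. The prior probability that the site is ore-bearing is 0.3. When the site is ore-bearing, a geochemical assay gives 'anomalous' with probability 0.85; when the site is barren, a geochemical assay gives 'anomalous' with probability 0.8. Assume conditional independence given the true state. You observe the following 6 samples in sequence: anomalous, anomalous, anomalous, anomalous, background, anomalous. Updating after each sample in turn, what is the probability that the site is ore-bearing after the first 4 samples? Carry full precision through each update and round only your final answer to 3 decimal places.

0.353

After 'anomalous': P(ore) = 0.85·0.3000 / (0.85·0.3000 + 0.8·0.7000) ≈ 0.3129
After 'anomalous': P(ore) = 0.85·0.3129 / (0.85·0.3129 + 0.8·0.6871) ≈ 0.3261
After 'anomalous': P(ore) = 0.85·0.3261 / (0.85·0.3261 + 0.8·0.6739) ≈ 0.3395
After 'anomalous': P(ore) = 0.85·0.3395 / (0.85·0.3395 + 0.8·0.6605) ≈ 0.3532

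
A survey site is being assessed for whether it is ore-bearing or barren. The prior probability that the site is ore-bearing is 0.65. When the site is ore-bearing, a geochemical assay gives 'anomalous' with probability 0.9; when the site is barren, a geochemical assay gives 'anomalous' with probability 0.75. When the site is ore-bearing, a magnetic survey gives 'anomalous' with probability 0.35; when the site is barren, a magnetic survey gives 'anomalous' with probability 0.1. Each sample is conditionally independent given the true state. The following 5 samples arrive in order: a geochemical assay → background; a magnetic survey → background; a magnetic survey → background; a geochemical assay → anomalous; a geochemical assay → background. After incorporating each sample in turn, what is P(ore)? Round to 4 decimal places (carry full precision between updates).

After a geochemical assay='background': P(ore) = 0.1·0.6500 / (0.1·0.6500 + 0.25·0.3500) ≈ 0.4262
After a magnetic survey='background': P(ore) = 0.65·0.4262 / (0.65·0.4262 + 0.9·0.5738) ≈ 0.3492
After a magnetic survey='background': P(ore) = 0.65·0.3492 / (0.65·0.3492 + 0.9·0.6508) ≈ 0.2793
After a geochemical assay='anomalous': P(ore) = 0.9·0.2793 / (0.9·0.2793 + 0.75·0.7207) ≈ 0.3174
After a geochemical assay='background': P(ore) = 0.1·0.3174 / (0.1·0.3174 + 0.25·0.6826) ≈ 0.1568

0.1568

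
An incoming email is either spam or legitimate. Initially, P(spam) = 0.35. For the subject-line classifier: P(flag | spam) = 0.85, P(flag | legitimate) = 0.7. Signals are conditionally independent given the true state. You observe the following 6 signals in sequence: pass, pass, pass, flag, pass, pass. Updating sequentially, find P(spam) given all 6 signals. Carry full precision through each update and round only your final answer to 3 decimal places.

0.020

Each posterior becomes the prior for the next update.
After 'pass': P(spam) = 0.15·0.3500 / (0.15·0.3500 + 0.3·0.6500) ≈ 0.2121
After 'pass': P(spam) = 0.15·0.2121 / (0.15·0.2121 + 0.3·0.7879) ≈ 0.1186
After 'pass': P(spam) = 0.15·0.1186 / (0.15·0.1186 + 0.3·0.8814) ≈ 0.0631
After 'flag': P(spam) = 0.85·0.0631 / (0.85·0.0631 + 0.7·0.9369) ≈ 0.0756
After 'pass': P(spam) = 0.15·0.0756 / (0.15·0.0756 + 0.3·0.9244) ≈ 0.0393
After 'pass': P(spam) = 0.15·0.0393 / (0.15·0.0393 + 0.3·0.9607) ≈ 0.0200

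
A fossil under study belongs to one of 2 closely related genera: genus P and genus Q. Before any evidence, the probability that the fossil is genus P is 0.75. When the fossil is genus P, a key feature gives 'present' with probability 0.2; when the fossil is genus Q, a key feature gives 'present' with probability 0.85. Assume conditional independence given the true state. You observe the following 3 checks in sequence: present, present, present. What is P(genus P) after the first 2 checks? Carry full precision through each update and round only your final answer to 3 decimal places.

0.142

Each posterior becomes the prior for the next update.
After 'present': P(genus P) = 0.2·0.7500 / (0.2·0.7500 + 0.85·0.2500) ≈ 0.4138
After 'present': P(genus P) = 0.2·0.4138 / (0.2·0.4138 + 0.85·0.5862) ≈ 0.1424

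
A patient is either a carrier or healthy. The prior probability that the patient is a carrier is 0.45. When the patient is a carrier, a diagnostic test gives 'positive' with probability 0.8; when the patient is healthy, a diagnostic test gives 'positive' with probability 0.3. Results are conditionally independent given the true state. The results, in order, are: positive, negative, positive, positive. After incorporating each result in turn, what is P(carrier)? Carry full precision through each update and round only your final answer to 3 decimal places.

0.816

Apply Bayes' rule sequentially, carrying P(carrier) forward.
After 'positive': P(carrier) = 0.8·0.4500 / (0.8·0.4500 + 0.3·0.5500) ≈ 0.6857
After 'negative': P(carrier) = 0.2·0.6857 / (0.2·0.6857 + 0.7·0.3143) ≈ 0.3840
After 'positive': P(carrier) = 0.8·0.3840 / (0.8·0.3840 + 0.3·0.6160) ≈ 0.6244
After 'positive': P(carrier) = 0.8·0.6244 / (0.8·0.6244 + 0.3·0.3756) ≈ 0.8159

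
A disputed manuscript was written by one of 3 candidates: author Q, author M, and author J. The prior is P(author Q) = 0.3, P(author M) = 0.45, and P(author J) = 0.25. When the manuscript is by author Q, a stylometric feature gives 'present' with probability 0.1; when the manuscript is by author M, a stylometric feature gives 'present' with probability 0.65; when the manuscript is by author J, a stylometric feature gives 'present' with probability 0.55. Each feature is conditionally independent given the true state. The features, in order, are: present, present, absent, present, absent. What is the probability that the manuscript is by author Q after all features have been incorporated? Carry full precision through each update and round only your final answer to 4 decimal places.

After 'present': normaliser = 0.1·0.3000 + 0.65·0.4500 + 0.55·0.2500; P(author Q) ≈ 0.0652, P(author M) ≈ 0.6359, P(author J) ≈ 0.2989
After 'present': normaliser = 0.1·0.0652 + 0.65·0.6359 + 0.55·0.2989; P(author Q) ≈ 0.0112, P(author M) ≈ 0.7074, P(author J) ≈ 0.2814
After 'absent': normaliser = 0.9·0.0112 + 0.35·0.7074 + 0.45·0.2814; P(author Q) ≈ 0.0261, P(author M) ≈ 0.6443, P(author J) ≈ 0.3295
After 'present': normaliser = 0.1·0.0261 + 0.65·0.6443 + 0.55·0.3295; P(author Q) ≈ 0.0043, P(author M) ≈ 0.6949, P(author J) ≈ 0.3007
After 'absent': normaliser = 0.9·0.0043 + 0.35·0.6949 + 0.45·0.3007; P(author Q) ≈ 0.0102, P(author M) ≈ 0.6360, P(author J) ≈ 0.3538

0.0102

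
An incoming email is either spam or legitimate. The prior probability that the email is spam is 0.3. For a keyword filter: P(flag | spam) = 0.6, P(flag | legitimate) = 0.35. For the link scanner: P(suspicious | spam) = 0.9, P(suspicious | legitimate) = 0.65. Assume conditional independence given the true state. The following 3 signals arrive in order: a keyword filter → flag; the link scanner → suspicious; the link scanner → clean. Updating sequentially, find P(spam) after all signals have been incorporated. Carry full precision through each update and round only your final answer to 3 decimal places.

After a keyword filter='flag': P(spam) = 0.6·0.3000 / (0.6·0.3000 + 0.35·0.7000) ≈ 0.4235
After the link scanner='suspicious': P(spam) = 0.9·0.4235 / (0.9·0.4235 + 0.65·0.5765) ≈ 0.5043
After the link scanner='clean': P(spam) = 0.1·0.5043 / (0.1·0.5043 + 0.35·0.4957) ≈ 0.2252

0.225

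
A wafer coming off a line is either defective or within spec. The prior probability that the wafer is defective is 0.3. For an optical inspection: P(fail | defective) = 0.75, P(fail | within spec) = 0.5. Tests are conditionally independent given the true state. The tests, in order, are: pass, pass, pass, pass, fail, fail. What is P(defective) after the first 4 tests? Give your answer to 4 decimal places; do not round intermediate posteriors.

After 'pass': P(defective) = 0.25·0.3000 / (0.25·0.3000 + 0.5·0.7000) ≈ 0.1765
After 'pass': P(defective) = 0.25·0.1765 / (0.25·0.1765 + 0.5·0.8235) ≈ 0.0968
After 'pass': P(defective) = 0.25·0.0968 / (0.25·0.0968 + 0.5·0.9032) ≈ 0.0508
After 'pass': P(defective) = 0.25·0.0508 / (0.25·0.0508 + 0.5·0.9492) ≈ 0.0261

0.0261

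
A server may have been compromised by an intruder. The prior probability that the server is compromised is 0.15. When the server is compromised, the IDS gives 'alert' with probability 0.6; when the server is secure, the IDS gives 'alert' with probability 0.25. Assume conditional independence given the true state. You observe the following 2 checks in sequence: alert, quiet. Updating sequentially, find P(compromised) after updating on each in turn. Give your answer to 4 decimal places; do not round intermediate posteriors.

After 'alert': P(compromised) = 0.6·0.1500 / (0.6·0.1500 + 0.25·0.8500) ≈ 0.2975
After 'quiet': P(compromised) = 0.4·0.2975 / (0.4·0.2975 + 0.75·0.7025) ≈ 0.1843

0.1843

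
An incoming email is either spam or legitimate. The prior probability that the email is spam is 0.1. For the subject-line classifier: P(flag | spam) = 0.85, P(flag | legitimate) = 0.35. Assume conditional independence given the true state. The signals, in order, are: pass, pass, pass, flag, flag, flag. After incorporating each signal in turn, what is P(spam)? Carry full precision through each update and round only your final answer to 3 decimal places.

Apply Bayes' rule sequentially, carrying P(spam) forward.
After 'pass': P(spam) = 0.15·0.1000 / (0.15·0.1000 + 0.65·0.9000) ≈ 0.0250
After 'pass': P(spam) = 0.15·0.0250 / (0.15·0.0250 + 0.65·0.9750) ≈ 0.0059
After 'pass': P(spam) = 0.15·0.0059 / (0.15·0.0059 + 0.65·0.9941) ≈ 0.0014
After 'flag': P(spam) = 0.85·0.0014 / (0.85·0.0014 + 0.35·0.9986) ≈ 0.0033
After 'flag': P(spam) = 0.85·0.0033 / (0.85·0.0033 + 0.35·0.9967) ≈ 0.0080
After 'flag': P(spam) = 0.85·0.0080 / (0.85·0.0080 + 0.35·0.9920) ≈ 0.0192

0.019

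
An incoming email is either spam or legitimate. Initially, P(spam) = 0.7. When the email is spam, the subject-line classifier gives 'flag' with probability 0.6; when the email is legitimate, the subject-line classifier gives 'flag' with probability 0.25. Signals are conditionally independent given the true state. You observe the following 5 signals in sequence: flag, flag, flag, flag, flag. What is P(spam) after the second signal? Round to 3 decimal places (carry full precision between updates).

0.931

After 'flag': P(spam) = 0.6·0.7000 / (0.6·0.7000 + 0.25·0.3000) ≈ 0.8485
After 'flag': P(spam) = 0.6·0.8485 / (0.6·0.8485 + 0.25·0.1515) ≈ 0.9307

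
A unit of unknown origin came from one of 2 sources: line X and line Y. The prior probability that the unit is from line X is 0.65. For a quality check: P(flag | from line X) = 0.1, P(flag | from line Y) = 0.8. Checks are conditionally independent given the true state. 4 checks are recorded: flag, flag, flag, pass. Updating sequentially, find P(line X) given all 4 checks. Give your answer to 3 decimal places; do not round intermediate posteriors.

0.016

After 'flag': P(line X) = 0.1·0.6500 / (0.1·0.6500 + 0.8·0.3500) ≈ 0.1884
After 'flag': P(line X) = 0.1·0.1884 / (0.1·0.1884 + 0.8·0.8116) ≈ 0.0282
After 'flag': P(line X) = 0.1·0.0282 / (0.1·0.0282 + 0.8·0.9718) ≈ 0.0036
After 'pass': P(line X) = 0.9·0.0036 / (0.9·0.0036 + 0.2·0.9964) ≈ 0.0161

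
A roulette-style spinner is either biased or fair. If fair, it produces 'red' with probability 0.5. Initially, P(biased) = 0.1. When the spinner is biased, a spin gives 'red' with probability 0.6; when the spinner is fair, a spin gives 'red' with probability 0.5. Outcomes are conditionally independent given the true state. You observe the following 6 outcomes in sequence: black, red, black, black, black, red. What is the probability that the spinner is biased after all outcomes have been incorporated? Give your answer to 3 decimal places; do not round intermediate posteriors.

0.062

After 'black': P(biased) = 0.4·0.1000 / (0.4·0.1000 + 0.5·0.9000) ≈ 0.0816
After 'red': P(biased) = 0.6·0.0816 / (0.6·0.0816 + 0.5·0.9184) ≈ 0.0964
After 'black': P(biased) = 0.4·0.0964 / (0.4·0.0964 + 0.5·0.9036) ≈ 0.0786
After 'black': P(biased) = 0.4·0.0786 / (0.4·0.0786 + 0.5·0.9214) ≈ 0.0639
After 'black': P(biased) = 0.4·0.0639 / (0.4·0.0639 + 0.5·0.9361) ≈ 0.0518
After 'red': P(biased) = 0.6·0.0518 / (0.6·0.0518 + 0.5·0.9482) ≈ 0.0615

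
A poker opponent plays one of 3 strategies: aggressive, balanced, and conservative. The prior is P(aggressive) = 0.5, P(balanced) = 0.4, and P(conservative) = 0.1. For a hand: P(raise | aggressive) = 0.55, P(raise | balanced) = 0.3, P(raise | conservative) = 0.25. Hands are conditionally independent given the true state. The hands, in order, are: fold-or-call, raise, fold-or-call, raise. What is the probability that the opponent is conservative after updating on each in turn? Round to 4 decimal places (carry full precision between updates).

After 'fold-or-call': normaliser = 0.45·0.5000 + 0.7·0.4000 + 0.75·0.1000; P(aggressive) ≈ 0.3879, P(balanced) ≈ 0.4828, P(conservative) ≈ 0.1293
After 'raise': normaliser = 0.55·0.3879 + 0.3·0.4828 + 0.25·0.1293; P(aggressive) ≈ 0.5464, P(balanced) ≈ 0.3709, P(conservative) ≈ 0.0828
After 'fold-or-call': normaliser = 0.45·0.5464 + 0.7·0.3709 + 0.75·0.0828; P(aggressive) ≈ 0.4332, P(balanced) ≈ 0.4574, P(conservative) ≈ 0.1094
After 'raise': normaliser = 0.55·0.4332 + 0.3·0.4574 + 0.25·0.1094; P(aggressive) ≈ 0.5915, P(balanced) ≈ 0.3406, P(conservative) ≈ 0.0679

0.0679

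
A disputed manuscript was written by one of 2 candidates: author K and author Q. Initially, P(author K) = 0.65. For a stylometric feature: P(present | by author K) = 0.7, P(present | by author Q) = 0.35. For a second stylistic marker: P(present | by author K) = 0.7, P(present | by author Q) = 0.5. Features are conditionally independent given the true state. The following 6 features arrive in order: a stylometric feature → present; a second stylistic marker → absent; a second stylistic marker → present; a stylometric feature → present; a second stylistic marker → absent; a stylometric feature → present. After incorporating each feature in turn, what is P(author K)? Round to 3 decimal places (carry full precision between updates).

0.882

After a stylometric feature='present': P(author K) = 0.7·0.6500 / (0.7·0.6500 + 0.35·0.3500) ≈ 0.7879
After a second stylistic marker='absent': P(author K) = 0.3·0.7879 / (0.3·0.7879 + 0.5·0.2121) ≈ 0.6903
After a second stylistic marker='present': P(author K) = 0.7·0.6903 / (0.7·0.6903 + 0.5·0.3097) ≈ 0.7573
After a stylometric feature='present': P(author K) = 0.7·0.7573 / (0.7·0.7573 + 0.35·0.2427) ≈ 0.8619
After a second stylistic marker='absent': P(author K) = 0.3·0.8619 / (0.3·0.8619 + 0.5·0.1381) ≈ 0.7892
After a stylometric feature='present': P(author K) = 0.7·0.7892 / (0.7·0.7892 + 0.35·0.2108) ≈ 0.8822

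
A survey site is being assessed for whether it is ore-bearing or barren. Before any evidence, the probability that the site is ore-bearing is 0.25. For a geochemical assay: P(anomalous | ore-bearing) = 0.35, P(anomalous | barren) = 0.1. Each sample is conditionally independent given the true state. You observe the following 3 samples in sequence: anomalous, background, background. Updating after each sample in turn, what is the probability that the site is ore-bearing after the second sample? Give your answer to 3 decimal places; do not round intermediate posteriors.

After 'anomalous': P(ore) = 0.35·0.2500 / (0.35·0.2500 + 0.1·0.7500) ≈ 0.5385
After 'background': P(ore) = 0.65·0.5385 / (0.65·0.5385 + 0.9·0.4615) ≈ 0.4573

0.457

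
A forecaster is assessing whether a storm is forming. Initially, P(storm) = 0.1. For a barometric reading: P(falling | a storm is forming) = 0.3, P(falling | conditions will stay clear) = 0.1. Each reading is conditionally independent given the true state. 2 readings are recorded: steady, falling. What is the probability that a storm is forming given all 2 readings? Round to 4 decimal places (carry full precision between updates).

0.2059

After 'steady': P(storm) = 0.7·0.1000 / (0.7·0.1000 + 0.9·0.9000) ≈ 0.0795
After 'falling': P(storm) = 0.3·0.0795 / (0.3·0.0795 + 0.1·0.9205) ≈ 0.2059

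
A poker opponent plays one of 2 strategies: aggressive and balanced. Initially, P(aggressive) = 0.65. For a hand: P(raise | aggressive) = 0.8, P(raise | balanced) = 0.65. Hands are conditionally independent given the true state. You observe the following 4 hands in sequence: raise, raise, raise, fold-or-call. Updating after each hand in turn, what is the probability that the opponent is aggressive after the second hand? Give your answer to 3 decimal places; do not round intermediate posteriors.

After 'raise': P(aggressive) = 0.8·0.6500 / (0.8·0.6500 + 0.65·0.3500) ≈ 0.6957
After 'raise': P(aggressive) = 0.8·0.6957 / (0.8·0.6957 + 0.65·0.3043) ≈ 0.7378

0.738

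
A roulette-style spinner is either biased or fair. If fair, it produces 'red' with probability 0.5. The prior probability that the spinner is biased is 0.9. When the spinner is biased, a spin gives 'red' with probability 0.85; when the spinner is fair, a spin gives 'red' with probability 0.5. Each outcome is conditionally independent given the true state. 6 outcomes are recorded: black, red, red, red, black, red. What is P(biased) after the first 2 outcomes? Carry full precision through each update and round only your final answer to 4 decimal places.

0.8211

After 'black': P(biased) = 0.15·0.9000 / (0.15·0.9000 + 0.5·0.1000) ≈ 0.7297
After 'red': P(biased) = 0.85·0.7297 / (0.85·0.7297 + 0.5·0.2703) ≈ 0.8211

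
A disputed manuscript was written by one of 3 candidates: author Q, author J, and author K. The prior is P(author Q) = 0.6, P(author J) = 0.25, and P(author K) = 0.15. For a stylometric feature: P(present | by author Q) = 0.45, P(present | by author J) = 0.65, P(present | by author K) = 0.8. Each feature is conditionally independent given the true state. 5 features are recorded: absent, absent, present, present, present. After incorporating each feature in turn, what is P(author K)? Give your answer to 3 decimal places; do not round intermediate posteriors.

Apply Bayes' rule sequentially, carrying P(author K) forward.
After 'absent': normaliser = 0.55·0.6000 + 0.35·0.2500 + 0.2·0.1500; P(author Q) ≈ 0.7374, P(author J) ≈ 0.1955, P(author K) ≈ 0.0670
After 'absent': normaliser = 0.55·0.7374 + 0.35·0.1955 + 0.2·0.0670; P(author Q) ≈ 0.8321, P(author J) ≈ 0.1404, P(author K) ≈ 0.0275
After 'present': normaliser = 0.45·0.8321 + 0.65·0.1404 + 0.8·0.0275; P(author Q) ≈ 0.7678, P(author J) ≈ 0.1871, P(author K) ≈ 0.0451
After 'present': normaliser = 0.45·0.7678 + 0.65·0.1871 + 0.8·0.0451; P(author Q) ≈ 0.6866, P(author J) ≈ 0.2417, P(author K) ≈ 0.0717
After 'present': normaliser = 0.45·0.6866 + 0.65·0.2417 + 0.8·0.0717; P(author Q) ≈ 0.5902, P(author J) ≈ 0.3001, P(author K) ≈ 0.1096

0.110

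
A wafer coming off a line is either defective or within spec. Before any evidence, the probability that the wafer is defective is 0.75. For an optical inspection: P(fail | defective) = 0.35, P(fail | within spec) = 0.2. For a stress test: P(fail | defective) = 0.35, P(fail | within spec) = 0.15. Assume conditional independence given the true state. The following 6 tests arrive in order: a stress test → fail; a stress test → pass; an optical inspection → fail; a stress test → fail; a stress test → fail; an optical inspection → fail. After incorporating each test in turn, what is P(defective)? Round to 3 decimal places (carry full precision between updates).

0.989

Each posterior becomes the prior for the next update.
After a stress test='fail': P(defective) = 0.35·0.7500 / (0.35·0.7500 + 0.15·0.2500) ≈ 0.8750
After a stress test='pass': P(defective) = 0.65·0.8750 / (0.65·0.8750 + 0.85·0.1250) ≈ 0.8426
After an optical inspection='fail': P(defective) = 0.35·0.8426 / (0.35·0.8426 + 0.2·0.1574) ≈ 0.9035
After a stress test='fail': P(defective) = 0.35·0.9035 / (0.35·0.9035 + 0.15·0.0965) ≈ 0.9563
After a stress test='fail': P(defective) = 0.35·0.9563 / (0.35·0.9563 + 0.15·0.0437) ≈ 0.9808
After an optical inspection='fail': P(defective) = 0.35·0.9808 / (0.35·0.9808 + 0.2·0.0192) ≈ 0.9889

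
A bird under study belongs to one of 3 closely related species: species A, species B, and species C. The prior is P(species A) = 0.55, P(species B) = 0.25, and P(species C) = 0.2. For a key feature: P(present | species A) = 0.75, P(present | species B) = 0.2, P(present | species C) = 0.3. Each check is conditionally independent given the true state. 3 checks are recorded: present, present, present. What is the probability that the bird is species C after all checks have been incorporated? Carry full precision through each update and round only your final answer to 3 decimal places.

After 'present': normaliser = 0.75·0.5500 + 0.2·0.2500 + 0.3·0.2000; P(species A) ≈ 0.7895, P(species B) ≈ 0.0957, P(species C) ≈ 0.1148
After 'present': normaliser = 0.75·0.7895 + 0.2·0.0957 + 0.3·0.1148; P(species A) ≈ 0.9170, P(species B) ≈ 0.0296, P(species C) ≈ 0.0534
After 'present': normaliser = 0.75·0.9170 + 0.2·0.0296 + 0.3·0.0534; P(species A) ≈ 0.9691, P(species B) ≈ 0.0084, P(species C) ≈ 0.0226

0.023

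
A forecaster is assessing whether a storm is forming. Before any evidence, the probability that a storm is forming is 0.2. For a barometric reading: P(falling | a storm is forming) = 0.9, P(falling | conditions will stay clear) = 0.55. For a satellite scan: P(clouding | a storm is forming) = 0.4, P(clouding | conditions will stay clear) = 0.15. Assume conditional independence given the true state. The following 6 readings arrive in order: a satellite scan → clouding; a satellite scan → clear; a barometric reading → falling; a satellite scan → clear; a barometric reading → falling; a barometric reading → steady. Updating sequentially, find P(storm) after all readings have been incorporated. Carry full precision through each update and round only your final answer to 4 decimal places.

0.1650

Each posterior becomes the prior for the next update.
After a satellite scan='clouding': P(storm) = 0.4·0.2000 / (0.4·0.2000 + 0.15·0.8000) ≈ 0.4000
After a satellite scan='clear': P(storm) = 0.6·0.4000 / (0.6·0.4000 + 0.85·0.6000) ≈ 0.3200
After a barometric reading='falling': P(storm) = 0.9·0.3200 / (0.9·0.3200 + 0.55·0.6800) ≈ 0.4350
After a satellite scan='clear': P(storm) = 0.6·0.4350 / (0.6·0.4350 + 0.85·0.5650) ≈ 0.3521
After a barometric reading='falling': P(storm) = 0.9·0.3521 / (0.9·0.3521 + 0.55·0.6479) ≈ 0.4708
After a barometric reading='steady': P(storm) = 0.1·0.4708 / (0.1·0.4708 + 0.45·0.5292) ≈ 0.1650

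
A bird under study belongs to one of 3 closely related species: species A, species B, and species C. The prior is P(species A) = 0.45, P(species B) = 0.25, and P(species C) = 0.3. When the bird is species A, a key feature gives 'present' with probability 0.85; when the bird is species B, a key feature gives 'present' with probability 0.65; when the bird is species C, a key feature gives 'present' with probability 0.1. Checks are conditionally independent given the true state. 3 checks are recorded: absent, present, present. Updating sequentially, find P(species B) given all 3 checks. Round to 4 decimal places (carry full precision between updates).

0.4180

After 'absent': normaliser = 0.15·0.4500 + 0.35·0.2500 + 0.9·0.3000; P(species A) ≈ 0.1588, P(species B) ≈ 0.2059, P(species C) ≈ 0.6353
After 'present': normaliser = 0.85·0.1588 + 0.65·0.2059 + 0.1·0.6353; P(species A) ≈ 0.4062, P(species B) ≈ 0.4027, P(species C) ≈ 0.1912
After 'present': normaliser = 0.85·0.4062 + 0.65·0.4027 + 0.1·0.1912; P(species A) ≈ 0.5514, P(species B) ≈ 0.4180, P(species C) ≈ 0.0305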